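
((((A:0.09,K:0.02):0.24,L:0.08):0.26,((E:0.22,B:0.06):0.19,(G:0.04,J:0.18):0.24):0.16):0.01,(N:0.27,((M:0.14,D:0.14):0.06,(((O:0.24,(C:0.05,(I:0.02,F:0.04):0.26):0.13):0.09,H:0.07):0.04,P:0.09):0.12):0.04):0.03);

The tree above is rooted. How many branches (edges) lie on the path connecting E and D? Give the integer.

The MRCA of E and D is the root of the tree.
From E up to that node: 4 branches. From D up to the same node: 4 branches. Total: 4 + 4 = 8.

8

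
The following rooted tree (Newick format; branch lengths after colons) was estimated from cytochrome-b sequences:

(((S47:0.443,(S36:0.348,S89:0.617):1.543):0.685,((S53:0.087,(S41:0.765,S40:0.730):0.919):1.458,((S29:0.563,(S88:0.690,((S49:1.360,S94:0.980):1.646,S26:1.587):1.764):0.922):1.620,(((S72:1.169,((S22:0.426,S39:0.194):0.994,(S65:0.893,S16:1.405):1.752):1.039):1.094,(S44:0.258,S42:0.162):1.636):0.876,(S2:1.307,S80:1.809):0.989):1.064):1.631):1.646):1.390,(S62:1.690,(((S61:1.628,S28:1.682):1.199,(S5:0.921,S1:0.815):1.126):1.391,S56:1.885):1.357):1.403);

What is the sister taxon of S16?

S65

S16 attaches to the tree at the node subtending (S65,S16).
The other lineage descending from that same node — the sister group — is the single tip S65.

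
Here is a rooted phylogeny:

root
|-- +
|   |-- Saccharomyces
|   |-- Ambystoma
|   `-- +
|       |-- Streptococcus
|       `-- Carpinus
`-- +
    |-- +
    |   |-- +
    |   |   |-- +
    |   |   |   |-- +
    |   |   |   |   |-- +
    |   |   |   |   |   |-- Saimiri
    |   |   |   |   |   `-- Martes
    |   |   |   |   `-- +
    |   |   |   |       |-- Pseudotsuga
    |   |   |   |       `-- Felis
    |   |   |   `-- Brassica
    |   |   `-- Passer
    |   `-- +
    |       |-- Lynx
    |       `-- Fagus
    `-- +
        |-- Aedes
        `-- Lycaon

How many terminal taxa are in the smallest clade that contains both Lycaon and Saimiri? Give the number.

10

The MRCA of Lycaon and Saimiri is the node subtending ((((((Saimiri,Martes),(Pseudotsuga,Felis)),Brassica),Passer),(Lynx,Fagus)),(Aedes,Lycaon)).
That clade contains 10 terminal taxa: Aedes, Brassica, Fagus, Felis, Lycaon, Lynx, Martes, Passer, Pseudotsuga, Saimiri.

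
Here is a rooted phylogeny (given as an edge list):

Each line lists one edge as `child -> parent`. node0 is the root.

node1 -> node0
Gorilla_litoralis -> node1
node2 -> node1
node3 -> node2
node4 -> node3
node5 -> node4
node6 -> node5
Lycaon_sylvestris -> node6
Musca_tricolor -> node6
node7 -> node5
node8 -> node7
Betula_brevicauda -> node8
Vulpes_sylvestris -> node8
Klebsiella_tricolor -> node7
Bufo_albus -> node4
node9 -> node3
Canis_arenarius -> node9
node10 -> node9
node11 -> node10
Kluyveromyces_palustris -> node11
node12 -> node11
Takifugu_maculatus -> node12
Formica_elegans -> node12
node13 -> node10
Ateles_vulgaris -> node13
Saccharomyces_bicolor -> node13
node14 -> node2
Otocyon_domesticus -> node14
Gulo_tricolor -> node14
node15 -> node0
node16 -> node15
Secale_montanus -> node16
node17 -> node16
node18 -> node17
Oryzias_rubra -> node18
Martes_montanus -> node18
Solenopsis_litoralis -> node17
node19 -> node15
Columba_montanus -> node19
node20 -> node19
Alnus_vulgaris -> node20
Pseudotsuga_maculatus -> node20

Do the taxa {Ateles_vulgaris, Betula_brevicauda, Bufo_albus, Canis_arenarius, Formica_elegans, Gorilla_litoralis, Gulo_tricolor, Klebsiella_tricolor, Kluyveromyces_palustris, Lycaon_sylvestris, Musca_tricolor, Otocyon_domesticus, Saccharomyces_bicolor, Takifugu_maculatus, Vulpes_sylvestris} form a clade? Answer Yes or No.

The most recent common ancestor of these taxa subtends (Gorilla_litoralis,(((((Lycaon_sylvestris,Musca_tricolor),((Betula_brevicauda,Vulpes_sylvestris),Klebsiella_tricolor)),Bufo_albus),(Canis_arenarius,((Kluyveromyces_palustris,(Takifugu_maculatus,Formica_elegans)),(Ateles_vulgaris,Saccharomyces_bicolor)))),(Otocyon_domesticus,Gulo_tricolor))).
That clade has exactly 15 tips — every listed taxon and nothing else — so the group is monophyletic.

Yes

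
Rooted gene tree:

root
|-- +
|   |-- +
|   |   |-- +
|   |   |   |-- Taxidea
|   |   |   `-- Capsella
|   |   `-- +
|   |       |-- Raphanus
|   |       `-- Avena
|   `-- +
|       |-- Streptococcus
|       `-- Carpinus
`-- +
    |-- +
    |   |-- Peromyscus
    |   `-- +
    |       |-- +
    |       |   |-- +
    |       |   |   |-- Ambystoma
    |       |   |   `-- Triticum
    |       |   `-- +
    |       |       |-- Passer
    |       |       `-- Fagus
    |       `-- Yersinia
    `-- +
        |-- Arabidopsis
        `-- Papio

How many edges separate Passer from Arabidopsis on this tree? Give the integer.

The MRCA of Passer and Arabidopsis is the node subtending ((Peromyscus,(((Ambystoma,Triticum),(Passer,Fagus)),Yersinia)),(Arabidopsis,Papio)).
From Passer up to that node: 5 branches. From Arabidopsis up to the same node: 2 branches. Total: 5 + 2 = 7.

7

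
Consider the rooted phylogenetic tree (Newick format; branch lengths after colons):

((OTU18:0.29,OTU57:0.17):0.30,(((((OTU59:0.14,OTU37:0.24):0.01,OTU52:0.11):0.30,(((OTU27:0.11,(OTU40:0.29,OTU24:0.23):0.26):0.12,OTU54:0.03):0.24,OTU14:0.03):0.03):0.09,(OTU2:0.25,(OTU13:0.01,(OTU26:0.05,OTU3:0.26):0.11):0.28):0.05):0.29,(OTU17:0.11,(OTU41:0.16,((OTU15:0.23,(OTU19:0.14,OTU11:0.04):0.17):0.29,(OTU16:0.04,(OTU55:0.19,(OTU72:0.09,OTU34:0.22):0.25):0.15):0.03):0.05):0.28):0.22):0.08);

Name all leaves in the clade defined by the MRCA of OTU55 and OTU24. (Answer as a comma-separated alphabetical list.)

Tracing OTU55: it sits inside (OTU55,(OTU72,OTU34)).
Tracing OTU24: it sits inside (OTU40,OTU24).
The smallest clade enclosing both is (((((OTU59,OTU37),OTU52),(((OTU27,(OTU40,OTU24)),OTU54),OTU14)),(OTU2,(OTU13,(OTU26,OTU3)))),(OTU17,(OTU41,((OTU15,(OTU19,OTU11)),(OTU16,(OTU55,(OTU72,OTU34))))))); the answer is its 21 terminal taxa in alphabetical order.

OTU11, OTU13, OTU14, OTU15, OTU16, OTU17, OTU19, OTU2, OTU24, OTU26, OTU27, OTU3, OTU34, OTU37, OTU40, OTU41, OTU52, OTU54, OTU55, OTU59, OTU72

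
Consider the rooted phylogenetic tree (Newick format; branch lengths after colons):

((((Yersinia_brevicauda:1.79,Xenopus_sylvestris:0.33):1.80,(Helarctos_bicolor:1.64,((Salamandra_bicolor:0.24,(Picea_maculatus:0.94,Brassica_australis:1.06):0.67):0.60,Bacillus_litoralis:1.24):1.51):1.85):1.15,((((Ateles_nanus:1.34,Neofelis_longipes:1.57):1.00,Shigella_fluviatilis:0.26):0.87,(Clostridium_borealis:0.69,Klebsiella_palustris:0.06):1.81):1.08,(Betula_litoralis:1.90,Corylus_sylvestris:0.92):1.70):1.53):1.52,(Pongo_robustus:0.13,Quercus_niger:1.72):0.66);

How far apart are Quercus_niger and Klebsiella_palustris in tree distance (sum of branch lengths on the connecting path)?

The path runs Quercus_niger → … → MRCA → … → Klebsiella_palustris; the MRCA is the root of the tree.
Branch lengths along that path: 1.72 + 0.66 + 1.52 + 1.53 + 1.08 + 1.81 + 0.06 = 8.38.

8.38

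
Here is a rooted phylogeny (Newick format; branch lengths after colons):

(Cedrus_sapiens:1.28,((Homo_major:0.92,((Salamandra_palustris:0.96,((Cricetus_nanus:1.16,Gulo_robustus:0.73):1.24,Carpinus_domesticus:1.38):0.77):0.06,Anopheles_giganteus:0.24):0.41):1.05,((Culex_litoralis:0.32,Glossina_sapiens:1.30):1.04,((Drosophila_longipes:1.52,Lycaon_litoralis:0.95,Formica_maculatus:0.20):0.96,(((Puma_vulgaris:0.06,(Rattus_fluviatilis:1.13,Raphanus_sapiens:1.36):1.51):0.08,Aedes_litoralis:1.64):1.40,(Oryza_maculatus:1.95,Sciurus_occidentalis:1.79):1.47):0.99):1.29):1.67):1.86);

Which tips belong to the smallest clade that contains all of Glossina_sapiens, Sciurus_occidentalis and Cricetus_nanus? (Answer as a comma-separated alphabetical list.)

Aedes_litoralis, Anopheles_giganteus, Carpinus_domesticus, Cricetus_nanus, Culex_litoralis, Drosophila_longipes, Formica_maculatus, Glossina_sapiens, Gulo_robustus, Homo_major, Lycaon_litoralis, Oryza_maculatus, Puma_vulgaris, Raphanus_sapiens, Rattus_fluviatilis, Salamandra_palustris, Sciurus_occidentalis

Tracing Glossina_sapiens: it sits inside (Culex_litoralis,Glossina_sapiens).
Tracing Sciurus_occidentalis: it sits inside (Oryza_maculatus,Sciurus_occidentalis).
Tracing Cricetus_nanus: it sits inside (Cricetus_nanus,Gulo_robustus).
The smallest clade enclosing all 3 is ((Homo_major,((Salamandra_palustris,((Cricetus_nanus,Gulo_robustus),Carpinus_domesticus)),Anopheles_giganteus)),((Culex_litoralis,Glossina_sapiens),((Drosophila_longipes,Lycaon_litoralis,Formica_maculatus),(((Puma_vulgaris,(Rattus_fluviatilis,Raphanus_sapiens)),Aedes_litoralis),(Oryza_maculatus,Sciurus_occidentalis))))); the answer is its 17 terminal taxa in alphabetical order.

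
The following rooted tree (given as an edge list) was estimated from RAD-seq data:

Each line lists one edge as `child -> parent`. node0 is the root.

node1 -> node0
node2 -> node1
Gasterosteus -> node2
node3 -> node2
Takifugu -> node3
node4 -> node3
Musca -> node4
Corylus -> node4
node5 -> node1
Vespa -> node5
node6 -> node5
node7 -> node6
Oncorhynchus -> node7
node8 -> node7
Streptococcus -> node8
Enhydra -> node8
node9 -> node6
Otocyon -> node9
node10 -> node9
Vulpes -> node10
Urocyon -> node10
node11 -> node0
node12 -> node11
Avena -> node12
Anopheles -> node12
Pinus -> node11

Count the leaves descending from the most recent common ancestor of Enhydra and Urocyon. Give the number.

The MRCA of Enhydra and Urocyon is the node subtending ((Oncorhynchus,(Streptococcus,Enhydra)),(Otocyon,(Vulpes,Urocyon))).
That clade contains 6 terminal taxa: Enhydra, Oncorhynchus, Otocyon, Streptococcus, Urocyon, Vulpes.

6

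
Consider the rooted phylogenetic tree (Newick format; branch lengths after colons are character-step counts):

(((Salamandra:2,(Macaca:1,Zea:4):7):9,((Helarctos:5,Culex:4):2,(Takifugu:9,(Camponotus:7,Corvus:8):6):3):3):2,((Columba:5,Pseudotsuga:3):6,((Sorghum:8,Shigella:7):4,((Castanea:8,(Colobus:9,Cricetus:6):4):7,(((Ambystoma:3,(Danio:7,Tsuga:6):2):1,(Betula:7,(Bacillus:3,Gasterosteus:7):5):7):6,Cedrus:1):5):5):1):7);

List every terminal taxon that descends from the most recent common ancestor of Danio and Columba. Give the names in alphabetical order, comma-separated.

Tracing Danio: it sits inside (Danio,Tsuga).
Tracing Columba: it sits inside (Columba,Pseudotsuga).
The smallest clade enclosing both is ((Columba,Pseudotsuga),((Sorghum,Shigella),((Castanea,(Colobus,Cricetus)),(((Ambystoma,(Danio,Tsuga)),(Betula,(Bacillus,Gasterosteus))),Cedrus)))); the answer is its 14 terminal taxa in alphabetical order.

Ambystoma, Bacillus, Betula, Castanea, Cedrus, Colobus, Columba, Cricetus, Danio, Gasterosteus, Pseudotsuga, Shigella, Sorghum, Tsuga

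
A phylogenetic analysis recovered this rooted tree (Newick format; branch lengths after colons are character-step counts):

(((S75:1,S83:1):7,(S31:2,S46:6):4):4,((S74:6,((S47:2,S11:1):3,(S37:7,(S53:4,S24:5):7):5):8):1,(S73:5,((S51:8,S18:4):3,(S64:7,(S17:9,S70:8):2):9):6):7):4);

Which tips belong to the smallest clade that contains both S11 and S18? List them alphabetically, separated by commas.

S11, S17, S18, S24, S37, S47, S51, S53, S64, S70, S73, S74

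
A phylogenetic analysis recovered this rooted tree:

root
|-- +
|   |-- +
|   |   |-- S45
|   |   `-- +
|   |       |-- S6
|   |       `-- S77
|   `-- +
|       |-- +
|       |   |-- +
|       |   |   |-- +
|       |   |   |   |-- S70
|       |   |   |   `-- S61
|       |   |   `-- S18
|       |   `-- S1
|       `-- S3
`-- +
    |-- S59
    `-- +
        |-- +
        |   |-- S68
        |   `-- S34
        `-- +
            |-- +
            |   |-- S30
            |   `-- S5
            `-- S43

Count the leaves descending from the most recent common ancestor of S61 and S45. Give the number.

8

The MRCA of S61 and S45 is the node subtending ((S45,(S6,S77)),((((S70,S61),S18),S1),S3)).
That clade contains 8 terminal taxa: S1, S18, S3, S45, S6, S61, S70, S77.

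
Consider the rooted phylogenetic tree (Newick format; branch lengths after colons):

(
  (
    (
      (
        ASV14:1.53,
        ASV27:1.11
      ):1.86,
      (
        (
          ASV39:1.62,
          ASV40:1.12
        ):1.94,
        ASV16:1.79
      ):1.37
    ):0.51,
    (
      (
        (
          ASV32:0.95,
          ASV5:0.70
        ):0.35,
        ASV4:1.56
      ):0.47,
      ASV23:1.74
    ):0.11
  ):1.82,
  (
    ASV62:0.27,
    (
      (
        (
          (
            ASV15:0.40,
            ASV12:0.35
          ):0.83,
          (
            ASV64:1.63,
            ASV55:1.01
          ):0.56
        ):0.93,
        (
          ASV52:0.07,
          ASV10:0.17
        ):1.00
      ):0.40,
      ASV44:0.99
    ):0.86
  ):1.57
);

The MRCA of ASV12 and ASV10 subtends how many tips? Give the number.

6

The MRCA of ASV12 and ASV10 is the node subtending (((ASV15,ASV12),(ASV64,ASV55)),(ASV52,ASV10)).
That clade contains 6 terminal taxa: ASV10, ASV12, ASV15, ASV52, ASV55, ASV64.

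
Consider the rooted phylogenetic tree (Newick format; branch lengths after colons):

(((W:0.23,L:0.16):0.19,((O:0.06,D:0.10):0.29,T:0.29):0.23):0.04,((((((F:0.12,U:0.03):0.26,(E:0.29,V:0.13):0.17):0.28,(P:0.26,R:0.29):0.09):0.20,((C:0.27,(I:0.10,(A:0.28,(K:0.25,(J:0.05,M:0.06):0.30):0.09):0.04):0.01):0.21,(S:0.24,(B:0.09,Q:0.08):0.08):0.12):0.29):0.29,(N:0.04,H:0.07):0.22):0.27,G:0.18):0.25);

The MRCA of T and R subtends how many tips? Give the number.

The MRCA of T and R is the root, so the clade is the entire tree.
That clade contains 23 terminal taxa: A, B, C, D, E, F, G, H, I, J, K, L, M, N, O, P, Q, R, S, T, U, V, W.

23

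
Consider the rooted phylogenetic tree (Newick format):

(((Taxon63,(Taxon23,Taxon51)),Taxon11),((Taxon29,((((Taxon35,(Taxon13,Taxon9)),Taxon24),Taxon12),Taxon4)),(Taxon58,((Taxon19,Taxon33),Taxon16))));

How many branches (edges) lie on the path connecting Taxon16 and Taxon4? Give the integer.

6

The MRCA of Taxon16 and Taxon4 is the node subtending ((Taxon29,((((Taxon35,(Taxon13,Taxon9)),Taxon24),Taxon12),Taxon4)),(Taxon58,((Taxon19,Taxon33),Taxon16))).
From Taxon16 up to that node: 3 branches. From Taxon4 up to the same node: 3 branches. Total: 3 + 3 = 6.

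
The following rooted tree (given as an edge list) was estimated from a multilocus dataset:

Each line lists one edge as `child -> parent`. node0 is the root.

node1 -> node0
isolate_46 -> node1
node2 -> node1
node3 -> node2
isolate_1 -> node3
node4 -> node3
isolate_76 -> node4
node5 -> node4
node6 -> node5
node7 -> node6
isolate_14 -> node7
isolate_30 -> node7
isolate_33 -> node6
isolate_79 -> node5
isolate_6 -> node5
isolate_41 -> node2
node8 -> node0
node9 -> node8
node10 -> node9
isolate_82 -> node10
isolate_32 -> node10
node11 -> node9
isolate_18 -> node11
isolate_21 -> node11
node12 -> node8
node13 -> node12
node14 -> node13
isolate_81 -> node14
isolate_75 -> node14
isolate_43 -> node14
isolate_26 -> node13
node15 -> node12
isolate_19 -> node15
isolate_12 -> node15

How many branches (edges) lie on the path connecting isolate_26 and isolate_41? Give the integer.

The MRCA of isolate_26 and isolate_41 is the root of the tree.
From isolate_26 up to that node: 4 branches. From isolate_41 up to the same node: 3 branches. Total: 4 + 3 = 7.

7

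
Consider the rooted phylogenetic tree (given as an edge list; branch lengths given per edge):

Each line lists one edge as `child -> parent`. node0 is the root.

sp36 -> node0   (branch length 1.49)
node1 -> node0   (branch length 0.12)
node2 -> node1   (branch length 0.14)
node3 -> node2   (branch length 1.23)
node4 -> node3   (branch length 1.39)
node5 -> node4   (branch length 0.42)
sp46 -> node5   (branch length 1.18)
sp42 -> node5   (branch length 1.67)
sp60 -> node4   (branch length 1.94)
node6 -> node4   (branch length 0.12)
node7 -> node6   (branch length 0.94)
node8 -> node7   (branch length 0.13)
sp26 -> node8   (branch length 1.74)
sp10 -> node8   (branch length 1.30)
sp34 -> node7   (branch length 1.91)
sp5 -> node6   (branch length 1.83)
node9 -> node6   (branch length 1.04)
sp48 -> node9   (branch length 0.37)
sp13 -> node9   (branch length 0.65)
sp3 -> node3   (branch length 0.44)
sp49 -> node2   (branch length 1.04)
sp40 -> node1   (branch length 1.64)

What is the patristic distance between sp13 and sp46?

The path runs sp13 → … → MRCA → … → sp46; the MRCA is the node subtending ((sp46,sp42),sp60,(((sp26,sp10),sp34),sp5,(sp48,sp13))).
Branch lengths along that path: 0.65 + 1.04 + 0.12 + 0.42 + 1.18 = 3.41.

3.41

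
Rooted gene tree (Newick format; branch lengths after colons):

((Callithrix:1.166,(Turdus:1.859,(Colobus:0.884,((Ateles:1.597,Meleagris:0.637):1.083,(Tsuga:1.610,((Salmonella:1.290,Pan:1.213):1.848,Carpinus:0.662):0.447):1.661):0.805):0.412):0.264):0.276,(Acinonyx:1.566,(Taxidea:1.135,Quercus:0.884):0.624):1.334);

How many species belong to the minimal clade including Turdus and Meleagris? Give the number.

8

The MRCA of Turdus and Meleagris is the node subtending (Turdus,(Colobus,((Ateles,Meleagris),(Tsuga,((Salmonella,Pan),Carpinus))))).
That clade contains 8 terminal taxa: Ateles, Carpinus, Colobus, Meleagris, Pan, Salmonella, Tsuga, Turdus.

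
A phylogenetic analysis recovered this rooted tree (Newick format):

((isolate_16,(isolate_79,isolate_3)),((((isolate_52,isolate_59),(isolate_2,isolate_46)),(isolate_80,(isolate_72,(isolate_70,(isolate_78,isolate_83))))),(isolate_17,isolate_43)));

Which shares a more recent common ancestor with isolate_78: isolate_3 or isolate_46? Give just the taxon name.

The MRCA of isolate_78 and isolate_46 subtends (((isolate_52,isolate_59),(isolate_2,isolate_46)),(isolate_80,(isolate_72,(isolate_70,(isolate_78,isolate_83))))) (9 taxa).
The MRCA of isolate_78 and isolate_3 is the root, subtending the entire tree (14 taxa).
The first is nested inside the second, so isolate_78 shares a more recent common ancestor with isolate_46.

isolate_46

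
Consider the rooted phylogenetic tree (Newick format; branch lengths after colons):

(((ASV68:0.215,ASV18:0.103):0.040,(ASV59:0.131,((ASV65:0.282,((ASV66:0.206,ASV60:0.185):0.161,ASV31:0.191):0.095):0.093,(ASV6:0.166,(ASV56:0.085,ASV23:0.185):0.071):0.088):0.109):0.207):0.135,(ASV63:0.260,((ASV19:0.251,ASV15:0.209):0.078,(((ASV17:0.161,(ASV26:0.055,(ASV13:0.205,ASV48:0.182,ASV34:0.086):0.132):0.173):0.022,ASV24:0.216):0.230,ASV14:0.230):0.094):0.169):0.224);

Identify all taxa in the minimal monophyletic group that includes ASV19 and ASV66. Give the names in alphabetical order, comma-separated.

ASV13, ASV14, ASV15, ASV17, ASV18, ASV19, ASV23, ASV24, ASV26, ASV31, ASV34, ASV48, ASV56, ASV59, ASV6, ASV60, ASV63, ASV65, ASV66, ASV68

Tracing ASV19: it sits inside (ASV19,ASV15).
Tracing ASV66: it sits inside (ASV66,ASV60).
The smallest clade enclosing both is the whole tree (their MRCA is the root), so the answer is all 20 tips in alphabetical order.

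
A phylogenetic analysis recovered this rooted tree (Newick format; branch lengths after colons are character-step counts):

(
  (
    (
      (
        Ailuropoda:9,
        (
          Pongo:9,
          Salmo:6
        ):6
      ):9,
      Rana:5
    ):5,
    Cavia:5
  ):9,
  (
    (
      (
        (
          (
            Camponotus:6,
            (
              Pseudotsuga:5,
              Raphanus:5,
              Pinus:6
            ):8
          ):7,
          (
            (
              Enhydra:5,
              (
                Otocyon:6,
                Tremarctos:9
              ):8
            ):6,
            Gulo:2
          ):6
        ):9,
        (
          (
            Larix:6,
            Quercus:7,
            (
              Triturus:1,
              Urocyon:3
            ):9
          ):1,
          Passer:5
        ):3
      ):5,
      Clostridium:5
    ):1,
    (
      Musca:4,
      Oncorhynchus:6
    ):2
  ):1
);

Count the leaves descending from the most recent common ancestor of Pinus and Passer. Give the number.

The MRCA of Pinus and Passer is the node subtending (((Camponotus,(Pseudotsuga,Raphanus,Pinus)),((Enhydra,(Otocyon,Tremarctos)),Gulo)),((Larix,Quercus,(Triturus,Urocyon)),Passer)).
That clade contains 13 terminal taxa: Camponotus, Enhydra, Gulo, Larix, Otocyon, Passer, Pinus, Pseudotsuga, Quercus, Raphanus, Tremarctos, Triturus, Urocyon.

13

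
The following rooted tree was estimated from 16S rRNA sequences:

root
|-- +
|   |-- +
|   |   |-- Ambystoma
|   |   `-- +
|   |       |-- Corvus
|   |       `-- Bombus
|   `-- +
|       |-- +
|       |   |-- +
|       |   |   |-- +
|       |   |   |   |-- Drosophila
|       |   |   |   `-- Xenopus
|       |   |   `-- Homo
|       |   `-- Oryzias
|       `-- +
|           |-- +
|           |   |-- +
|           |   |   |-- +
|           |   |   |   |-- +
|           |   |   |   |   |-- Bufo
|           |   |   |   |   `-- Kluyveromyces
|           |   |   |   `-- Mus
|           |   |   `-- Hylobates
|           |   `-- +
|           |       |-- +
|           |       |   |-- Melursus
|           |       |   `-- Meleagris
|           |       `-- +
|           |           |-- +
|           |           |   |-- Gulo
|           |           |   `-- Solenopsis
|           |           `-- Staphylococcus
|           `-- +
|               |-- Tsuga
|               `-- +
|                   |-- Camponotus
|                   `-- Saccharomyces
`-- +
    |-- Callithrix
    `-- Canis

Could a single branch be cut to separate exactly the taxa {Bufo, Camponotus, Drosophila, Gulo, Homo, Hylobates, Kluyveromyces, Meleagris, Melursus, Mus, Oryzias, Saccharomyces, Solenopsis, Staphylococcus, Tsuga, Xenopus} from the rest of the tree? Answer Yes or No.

Yes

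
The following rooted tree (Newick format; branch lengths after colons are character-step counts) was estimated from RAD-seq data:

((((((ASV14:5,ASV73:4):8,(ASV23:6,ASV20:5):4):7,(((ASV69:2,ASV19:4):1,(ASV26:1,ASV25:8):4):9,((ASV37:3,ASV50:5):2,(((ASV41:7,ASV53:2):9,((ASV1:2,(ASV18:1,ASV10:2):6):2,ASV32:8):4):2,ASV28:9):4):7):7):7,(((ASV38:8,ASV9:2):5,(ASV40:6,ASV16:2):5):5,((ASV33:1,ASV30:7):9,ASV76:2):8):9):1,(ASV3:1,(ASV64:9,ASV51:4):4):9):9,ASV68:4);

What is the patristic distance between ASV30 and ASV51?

51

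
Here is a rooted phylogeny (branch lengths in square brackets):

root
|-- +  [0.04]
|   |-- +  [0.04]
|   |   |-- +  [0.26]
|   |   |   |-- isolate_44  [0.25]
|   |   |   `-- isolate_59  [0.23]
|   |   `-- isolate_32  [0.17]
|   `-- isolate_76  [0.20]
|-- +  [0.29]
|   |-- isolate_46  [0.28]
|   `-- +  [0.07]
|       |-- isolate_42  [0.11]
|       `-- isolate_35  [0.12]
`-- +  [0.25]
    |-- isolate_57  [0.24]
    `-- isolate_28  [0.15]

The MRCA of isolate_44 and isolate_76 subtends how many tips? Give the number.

4

The MRCA of isolate_44 and isolate_76 is the node subtending (((isolate_44,isolate_59),isolate_32),isolate_76).
That clade contains 4 terminal taxa: isolate_32, isolate_44, isolate_59, isolate_76.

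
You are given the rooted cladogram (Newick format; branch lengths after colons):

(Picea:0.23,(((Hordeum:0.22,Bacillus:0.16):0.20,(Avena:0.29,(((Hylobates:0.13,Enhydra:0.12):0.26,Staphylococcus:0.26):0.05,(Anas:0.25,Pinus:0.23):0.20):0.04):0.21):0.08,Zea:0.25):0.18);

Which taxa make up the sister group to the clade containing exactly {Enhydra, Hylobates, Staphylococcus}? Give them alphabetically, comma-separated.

Anas, Pinus

The clade containing exactly {Enhydra, Hylobates, Staphylococcus} attaches to the tree at the node subtending (((Hylobates,Enhydra),Staphylococcus),(Anas,Pinus)).
The other lineage descending from that same node — the sister group — is (Anas,Pinus); its 2 tips in alphabetical order are the answer.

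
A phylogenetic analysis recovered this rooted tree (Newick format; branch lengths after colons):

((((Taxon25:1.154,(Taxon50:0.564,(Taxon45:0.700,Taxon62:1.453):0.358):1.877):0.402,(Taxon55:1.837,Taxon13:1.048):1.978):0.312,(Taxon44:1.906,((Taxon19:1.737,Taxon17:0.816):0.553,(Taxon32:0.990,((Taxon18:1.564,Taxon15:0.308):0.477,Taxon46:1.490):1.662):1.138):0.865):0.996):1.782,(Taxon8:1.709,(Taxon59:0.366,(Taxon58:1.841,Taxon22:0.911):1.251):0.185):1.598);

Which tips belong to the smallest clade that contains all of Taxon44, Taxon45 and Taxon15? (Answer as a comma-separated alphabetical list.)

Tracing Taxon44: it sits inside (Taxon44,((Taxon19,Taxon17),(Taxon32,((Taxon18,Taxon15),Taxon46)))).
Tracing Taxon45: it sits inside (Taxon45,Taxon62).
Tracing Taxon15: it sits inside (Taxon18,Taxon15).
The smallest clade enclosing all 3 is (((Taxon25,(Taxon50,(Taxon45,Taxon62))),(Taxon55,Taxon13)),(Taxon44,((Taxon19,Taxon17),(Taxon32,((Taxon18,Taxon15),Taxon46))))); the answer is its 13 terminal taxa in alphabetical order.

Taxon13, Taxon15, Taxon17, Taxon18, Taxon19, Taxon25, Taxon32, Taxon44, Taxon45, Taxon46, Taxon50, Taxon55, Taxon62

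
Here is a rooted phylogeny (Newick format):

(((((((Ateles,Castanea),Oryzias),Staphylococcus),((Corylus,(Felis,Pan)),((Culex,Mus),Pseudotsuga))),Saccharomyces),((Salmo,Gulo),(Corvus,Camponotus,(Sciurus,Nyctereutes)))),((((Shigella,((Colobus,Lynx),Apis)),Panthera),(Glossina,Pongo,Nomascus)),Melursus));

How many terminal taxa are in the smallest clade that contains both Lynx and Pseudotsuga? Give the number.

26

The MRCA of Lynx and Pseudotsuga is the root, so the clade is the entire tree.
That clade contains 26 terminal taxa: Apis, Ateles, Camponotus, Castanea, Colobus, Corvus, Corylus, Culex, Felis, Glossina, Gulo, Lynx, Melursus, Mus, Nomascus, Nyctereutes, Oryzias, Pan, Panthera, Pongo, Pseudotsuga, Saccharomyces, Salmo, Sciurus, Shigella, Staphylococcus.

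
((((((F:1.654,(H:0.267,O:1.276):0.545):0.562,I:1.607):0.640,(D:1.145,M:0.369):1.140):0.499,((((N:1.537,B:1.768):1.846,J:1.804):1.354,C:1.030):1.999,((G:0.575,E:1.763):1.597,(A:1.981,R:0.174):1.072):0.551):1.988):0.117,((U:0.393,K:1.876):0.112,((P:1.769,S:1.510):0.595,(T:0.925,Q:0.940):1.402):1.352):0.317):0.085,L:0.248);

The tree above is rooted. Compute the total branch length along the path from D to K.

5.206

The path runs D → … → MRCA → … → K; the MRCA is the node subtending (((((F,(H,O)),I),(D,M)),((((N,B),J),C),((G,E),(A,R)))),((U,K),((P,S),(T,Q)))).
Branch lengths along that path: 1.145 + 1.140 + 0.499 + 0.117 + 0.317 + 0.112 + 1.876 = 5.206.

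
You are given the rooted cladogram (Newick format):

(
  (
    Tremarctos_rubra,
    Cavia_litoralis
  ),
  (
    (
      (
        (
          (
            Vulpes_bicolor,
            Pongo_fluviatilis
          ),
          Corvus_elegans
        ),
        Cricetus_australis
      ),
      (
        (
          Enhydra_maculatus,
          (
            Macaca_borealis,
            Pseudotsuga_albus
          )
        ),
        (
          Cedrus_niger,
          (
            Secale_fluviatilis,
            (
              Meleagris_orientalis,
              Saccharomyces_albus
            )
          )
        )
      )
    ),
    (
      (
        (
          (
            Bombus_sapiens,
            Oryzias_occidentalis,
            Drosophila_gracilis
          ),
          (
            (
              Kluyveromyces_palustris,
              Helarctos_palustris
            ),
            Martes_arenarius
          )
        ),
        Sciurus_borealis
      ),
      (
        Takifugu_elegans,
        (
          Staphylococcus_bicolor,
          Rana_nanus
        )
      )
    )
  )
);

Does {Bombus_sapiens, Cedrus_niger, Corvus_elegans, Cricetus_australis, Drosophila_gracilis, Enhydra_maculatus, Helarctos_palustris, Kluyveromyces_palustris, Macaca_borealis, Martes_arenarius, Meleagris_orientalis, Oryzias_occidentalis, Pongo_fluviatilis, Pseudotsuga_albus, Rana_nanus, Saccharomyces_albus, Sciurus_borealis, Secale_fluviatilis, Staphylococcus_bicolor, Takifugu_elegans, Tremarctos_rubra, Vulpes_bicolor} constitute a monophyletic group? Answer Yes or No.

No

The MRCA of the listed taxa is the root, so the smallest clade containing them is the whole tree.
That clade also contains Cavia_litoralis, which is not in the proposed group, so the group is not monophyletic.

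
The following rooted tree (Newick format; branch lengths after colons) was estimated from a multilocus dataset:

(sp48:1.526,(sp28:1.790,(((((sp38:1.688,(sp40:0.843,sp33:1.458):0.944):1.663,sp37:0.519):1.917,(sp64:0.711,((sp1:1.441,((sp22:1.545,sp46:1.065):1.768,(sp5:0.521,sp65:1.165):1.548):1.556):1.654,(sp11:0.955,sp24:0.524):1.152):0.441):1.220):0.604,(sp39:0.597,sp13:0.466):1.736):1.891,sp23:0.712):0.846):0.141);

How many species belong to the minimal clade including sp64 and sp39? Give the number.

14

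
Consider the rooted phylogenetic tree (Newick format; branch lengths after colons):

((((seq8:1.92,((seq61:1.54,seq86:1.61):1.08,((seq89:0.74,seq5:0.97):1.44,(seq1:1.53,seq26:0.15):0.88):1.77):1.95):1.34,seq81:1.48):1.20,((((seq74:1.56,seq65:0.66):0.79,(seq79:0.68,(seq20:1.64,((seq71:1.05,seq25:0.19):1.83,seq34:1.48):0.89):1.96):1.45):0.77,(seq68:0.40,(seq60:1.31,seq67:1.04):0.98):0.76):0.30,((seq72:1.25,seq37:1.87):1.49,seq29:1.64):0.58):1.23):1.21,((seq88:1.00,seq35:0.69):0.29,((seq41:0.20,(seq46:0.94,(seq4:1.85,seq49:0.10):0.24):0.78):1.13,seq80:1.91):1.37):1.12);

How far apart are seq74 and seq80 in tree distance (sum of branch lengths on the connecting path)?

10.26

The path runs seq74 → … → MRCA → … → seq80; the MRCA is the root of the tree.
Branch lengths along that path: 1.56 + 0.79 + 0.77 + 0.30 + 1.23 + 1.21 + 1.12 + 1.37 + 1.91 = 10.26.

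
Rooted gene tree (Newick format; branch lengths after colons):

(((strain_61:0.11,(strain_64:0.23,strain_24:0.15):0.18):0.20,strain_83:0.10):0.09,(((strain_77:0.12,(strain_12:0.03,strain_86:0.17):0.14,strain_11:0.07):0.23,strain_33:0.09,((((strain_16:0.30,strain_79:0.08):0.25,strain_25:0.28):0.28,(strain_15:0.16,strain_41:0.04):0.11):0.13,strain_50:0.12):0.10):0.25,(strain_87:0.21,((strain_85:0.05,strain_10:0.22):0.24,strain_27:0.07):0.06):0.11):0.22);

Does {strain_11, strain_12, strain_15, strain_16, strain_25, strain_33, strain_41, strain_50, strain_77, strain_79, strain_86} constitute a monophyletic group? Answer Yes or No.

Yes

The most recent common ancestor of these taxa subtends ((strain_77,(strain_12,strain_86),strain_11),strain_33,((((strain_16,strain_79),strain_25),(strain_15,strain_41)),strain_50)).
That clade has exactly 11 tips — every listed taxon and nothing else — so the group is monophyletic.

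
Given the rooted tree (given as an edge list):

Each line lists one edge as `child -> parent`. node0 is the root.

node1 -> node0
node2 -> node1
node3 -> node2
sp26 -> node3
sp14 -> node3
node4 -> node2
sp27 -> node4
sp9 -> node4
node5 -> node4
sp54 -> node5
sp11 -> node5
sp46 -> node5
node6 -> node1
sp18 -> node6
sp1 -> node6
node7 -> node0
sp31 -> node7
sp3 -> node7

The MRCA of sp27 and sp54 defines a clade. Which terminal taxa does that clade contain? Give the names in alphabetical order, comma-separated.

sp11, sp27, sp46, sp54, sp9

Tracing sp27: it sits inside (sp27,sp9,(sp54,sp11,sp46)).
Tracing sp54: it sits inside (sp54,sp11,sp46).
The smallest clade enclosing both is (sp27,sp9,(sp54,sp11,sp46)); the answer is its 5 terminal taxa in alphabetical order.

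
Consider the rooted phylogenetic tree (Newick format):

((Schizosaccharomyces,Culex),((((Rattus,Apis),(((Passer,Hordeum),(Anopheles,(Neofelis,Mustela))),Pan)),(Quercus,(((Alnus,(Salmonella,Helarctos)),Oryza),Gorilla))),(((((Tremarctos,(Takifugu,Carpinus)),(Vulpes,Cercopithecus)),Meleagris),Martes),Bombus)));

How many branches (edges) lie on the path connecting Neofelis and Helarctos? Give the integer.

12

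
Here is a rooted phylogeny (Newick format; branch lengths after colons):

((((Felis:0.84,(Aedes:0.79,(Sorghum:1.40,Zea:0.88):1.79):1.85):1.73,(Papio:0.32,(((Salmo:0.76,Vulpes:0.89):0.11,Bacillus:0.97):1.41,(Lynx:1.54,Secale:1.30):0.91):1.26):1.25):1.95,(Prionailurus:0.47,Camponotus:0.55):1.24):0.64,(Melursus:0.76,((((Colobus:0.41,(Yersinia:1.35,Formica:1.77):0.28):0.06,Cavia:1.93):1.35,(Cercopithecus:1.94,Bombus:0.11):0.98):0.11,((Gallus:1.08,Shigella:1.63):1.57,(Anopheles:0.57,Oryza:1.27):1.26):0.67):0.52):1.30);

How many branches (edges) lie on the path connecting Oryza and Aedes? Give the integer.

10

The MRCA of Oryza and Aedes is the root of the tree.
From Oryza up to that node: 5 branches. From Aedes up to the same node: 5 branches. Total: 5 + 5 = 10.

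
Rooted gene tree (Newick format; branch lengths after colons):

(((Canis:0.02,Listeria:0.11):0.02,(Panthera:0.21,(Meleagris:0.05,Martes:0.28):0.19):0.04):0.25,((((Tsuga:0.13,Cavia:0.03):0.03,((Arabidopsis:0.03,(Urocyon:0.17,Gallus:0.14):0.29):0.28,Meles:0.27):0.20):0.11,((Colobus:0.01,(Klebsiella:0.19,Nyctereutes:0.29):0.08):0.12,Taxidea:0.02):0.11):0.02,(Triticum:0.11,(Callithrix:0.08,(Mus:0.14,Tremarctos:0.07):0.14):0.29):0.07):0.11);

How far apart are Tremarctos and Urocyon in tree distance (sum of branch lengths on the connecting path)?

The path runs Tremarctos → … → MRCA → … → Urocyon; the MRCA is the node subtending ((((Tsuga,Cavia),((Arabidopsis,(Urocyon,Gallus)),Meles)),((Colobus,(Klebsiella,Nyctereutes)),Taxidea)),(Triticum,(Callithrix,(Mus,Tremarctos)))).
Branch lengths along that path: 0.07 + 0.14 + 0.29 + 0.07 + 0.02 + 0.11 + 0.20 + 0.28 + 0.29 + 0.17 = 1.64.

1.64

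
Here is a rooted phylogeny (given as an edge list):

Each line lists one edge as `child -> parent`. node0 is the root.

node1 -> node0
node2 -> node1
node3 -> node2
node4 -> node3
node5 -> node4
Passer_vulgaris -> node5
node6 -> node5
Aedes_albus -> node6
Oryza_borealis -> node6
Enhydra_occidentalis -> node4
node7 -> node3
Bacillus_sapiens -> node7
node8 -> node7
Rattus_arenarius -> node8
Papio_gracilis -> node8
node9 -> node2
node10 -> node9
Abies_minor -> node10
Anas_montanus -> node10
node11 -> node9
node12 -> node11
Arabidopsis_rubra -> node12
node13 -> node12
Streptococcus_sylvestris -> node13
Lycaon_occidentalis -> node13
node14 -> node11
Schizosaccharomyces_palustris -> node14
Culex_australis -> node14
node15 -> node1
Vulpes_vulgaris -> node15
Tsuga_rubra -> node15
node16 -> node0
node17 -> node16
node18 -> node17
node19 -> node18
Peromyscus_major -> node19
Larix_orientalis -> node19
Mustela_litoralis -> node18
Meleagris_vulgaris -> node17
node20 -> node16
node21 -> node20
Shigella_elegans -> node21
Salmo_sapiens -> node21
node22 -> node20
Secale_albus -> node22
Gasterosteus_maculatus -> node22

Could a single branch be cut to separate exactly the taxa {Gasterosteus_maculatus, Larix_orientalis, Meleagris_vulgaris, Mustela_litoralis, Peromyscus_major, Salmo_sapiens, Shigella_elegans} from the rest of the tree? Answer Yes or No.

The MRCA of the listed taxa subtends ((((Peromyscus_major,Larix_orientalis),Mustela_litoralis),Meleagris_vulgaris),((Shigella_elegans,Salmo_sapiens),(Secale_albus,Gasterosteus_maculatus))).
That clade also contains Secale_albus, which is not in the proposed group, so the group is not monophyletic.

No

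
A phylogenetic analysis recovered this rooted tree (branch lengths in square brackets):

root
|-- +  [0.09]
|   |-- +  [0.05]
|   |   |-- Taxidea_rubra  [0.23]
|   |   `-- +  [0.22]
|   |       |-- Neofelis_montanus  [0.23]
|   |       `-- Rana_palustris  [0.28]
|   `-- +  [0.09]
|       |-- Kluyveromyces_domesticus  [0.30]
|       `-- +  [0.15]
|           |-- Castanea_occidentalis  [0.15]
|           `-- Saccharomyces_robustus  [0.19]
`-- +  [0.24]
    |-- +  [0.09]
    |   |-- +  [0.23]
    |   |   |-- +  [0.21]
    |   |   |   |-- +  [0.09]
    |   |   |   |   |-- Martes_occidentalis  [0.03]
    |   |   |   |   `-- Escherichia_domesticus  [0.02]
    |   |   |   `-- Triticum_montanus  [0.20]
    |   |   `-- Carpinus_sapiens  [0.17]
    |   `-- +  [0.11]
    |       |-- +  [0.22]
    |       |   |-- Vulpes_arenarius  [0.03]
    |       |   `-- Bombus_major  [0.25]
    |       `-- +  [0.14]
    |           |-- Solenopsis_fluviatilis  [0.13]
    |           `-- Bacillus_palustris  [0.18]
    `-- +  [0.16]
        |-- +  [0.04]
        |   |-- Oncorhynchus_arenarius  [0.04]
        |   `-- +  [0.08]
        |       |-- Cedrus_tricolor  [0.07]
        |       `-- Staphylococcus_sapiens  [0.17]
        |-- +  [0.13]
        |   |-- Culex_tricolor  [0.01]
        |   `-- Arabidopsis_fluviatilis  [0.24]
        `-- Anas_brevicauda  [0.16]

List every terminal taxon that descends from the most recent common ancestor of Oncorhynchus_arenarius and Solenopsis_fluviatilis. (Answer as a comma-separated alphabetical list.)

Tracing Oncorhynchus_arenarius: it sits inside (Oncorhynchus_arenarius,(Cedrus_tricolor,Staphylococcus_sapiens)).
Tracing Solenopsis_fluviatilis: it sits inside (Solenopsis_fluviatilis,Bacillus_palustris).
The smallest clade enclosing both is (((((Martes_occidentalis,Escherichia_domesticus),Triticum_montanus),Carpinus_sapiens),((Vulpes_arenarius,Bombus_major),(Solenopsis_fluviatilis,Bacillus_palustris))),((Oncorhynchus_arenarius,(Cedrus_tricolor,Staphylococcus_sapiens)),(Culex_tricolor,Arabidopsis_fluviatilis),Anas_brevicauda)); the answer is its 14 terminal taxa in alphabetical order.

Anas_brevicauda, Arabidopsis_fluviatilis, Bacillus_palustris, Bombus_major, Carpinus_sapiens, Cedrus_tricolor, Culex_tricolor, Escherichia_domesticus, Martes_occidentalis, Oncorhynchus_arenarius, Solenopsis_fluviatilis, Staphylococcus_sapiens, Triticum_montanus, Vulpes_arenarius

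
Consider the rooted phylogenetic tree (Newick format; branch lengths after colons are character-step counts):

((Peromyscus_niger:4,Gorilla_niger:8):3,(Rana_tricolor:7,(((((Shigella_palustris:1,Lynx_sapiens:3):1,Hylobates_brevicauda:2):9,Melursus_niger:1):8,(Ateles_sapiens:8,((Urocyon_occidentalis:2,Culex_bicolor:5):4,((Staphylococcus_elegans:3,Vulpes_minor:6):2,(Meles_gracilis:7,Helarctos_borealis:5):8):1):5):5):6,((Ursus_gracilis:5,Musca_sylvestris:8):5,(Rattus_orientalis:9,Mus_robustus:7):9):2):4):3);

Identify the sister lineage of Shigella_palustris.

Shigella_palustris attaches to the tree at the node subtending (Shigella_palustris,Lynx_sapiens).
The other lineage descending from that same node — the sister group — is the single tip Lynx_sapiens.

Lynx_sapiens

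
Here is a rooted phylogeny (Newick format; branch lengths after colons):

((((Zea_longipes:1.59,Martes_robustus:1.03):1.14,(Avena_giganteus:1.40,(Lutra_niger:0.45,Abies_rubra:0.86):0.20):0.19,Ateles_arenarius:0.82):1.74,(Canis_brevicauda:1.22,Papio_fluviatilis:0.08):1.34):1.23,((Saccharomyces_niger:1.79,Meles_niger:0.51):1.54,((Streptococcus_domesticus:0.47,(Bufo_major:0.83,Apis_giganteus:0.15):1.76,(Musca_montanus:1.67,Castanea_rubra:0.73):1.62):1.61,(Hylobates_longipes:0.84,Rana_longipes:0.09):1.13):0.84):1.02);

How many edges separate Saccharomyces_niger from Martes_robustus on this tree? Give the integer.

7

The MRCA of Saccharomyces_niger and Martes_robustus is the root of the tree.
From Saccharomyces_niger up to that node: 3 branches. From Martes_robustus up to the same node: 4 branches. Total: 3 + 4 = 7.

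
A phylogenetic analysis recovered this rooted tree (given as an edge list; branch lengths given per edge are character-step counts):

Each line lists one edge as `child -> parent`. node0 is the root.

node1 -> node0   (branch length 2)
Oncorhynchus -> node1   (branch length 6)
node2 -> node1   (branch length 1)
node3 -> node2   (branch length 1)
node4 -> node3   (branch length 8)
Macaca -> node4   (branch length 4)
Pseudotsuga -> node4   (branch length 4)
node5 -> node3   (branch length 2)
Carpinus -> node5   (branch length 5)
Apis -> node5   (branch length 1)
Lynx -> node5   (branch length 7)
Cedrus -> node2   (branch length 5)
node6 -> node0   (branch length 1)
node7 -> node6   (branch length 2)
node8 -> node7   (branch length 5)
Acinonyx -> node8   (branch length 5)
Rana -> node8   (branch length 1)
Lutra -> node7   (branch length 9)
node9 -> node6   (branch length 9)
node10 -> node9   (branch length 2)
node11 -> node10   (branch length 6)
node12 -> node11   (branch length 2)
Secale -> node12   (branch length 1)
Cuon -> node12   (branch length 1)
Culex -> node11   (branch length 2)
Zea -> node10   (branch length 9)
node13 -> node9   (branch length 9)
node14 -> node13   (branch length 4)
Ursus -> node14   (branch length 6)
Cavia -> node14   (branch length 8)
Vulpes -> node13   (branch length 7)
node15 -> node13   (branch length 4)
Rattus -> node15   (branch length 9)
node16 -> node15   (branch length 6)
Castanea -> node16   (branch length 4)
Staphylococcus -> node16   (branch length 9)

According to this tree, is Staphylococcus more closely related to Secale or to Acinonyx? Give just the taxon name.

Secale

The MRCA of Staphylococcus and Secale subtends ((((Secale,Cuon),Culex),Zea),((Ursus,Cavia),Vulpes,(Rattus,(Castanea,Staphylococcus)))) (10 taxa).
The MRCA of Staphylococcus and Acinonyx subtends (((Acinonyx,Rana),Lutra),((((Secale,Cuon),Culex),Zea),((Ursus,Cavia),Vulpes,(Rattus,(Castanea,Staphylococcus))))) (13 taxa).
The first is nested inside the second, so Staphylococcus shares a more recent common ancestor with Secale.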